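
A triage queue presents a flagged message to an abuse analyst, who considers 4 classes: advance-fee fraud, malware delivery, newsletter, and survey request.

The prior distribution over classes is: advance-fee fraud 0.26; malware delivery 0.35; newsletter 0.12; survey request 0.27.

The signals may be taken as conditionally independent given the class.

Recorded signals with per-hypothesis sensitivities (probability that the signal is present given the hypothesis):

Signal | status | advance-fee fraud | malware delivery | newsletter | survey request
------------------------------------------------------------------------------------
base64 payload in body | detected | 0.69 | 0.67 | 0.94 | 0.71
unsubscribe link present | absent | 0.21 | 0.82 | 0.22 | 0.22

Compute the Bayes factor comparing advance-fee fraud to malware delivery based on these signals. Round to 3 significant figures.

4.52

Joint likelihood of the signal pattern under each hypothesis (using 1 − P(present | H) for each absent signal):
  advance-fee fraud: 0.69 × (1 − 0.21) = 0.5451
  malware delivery: 0.67 × (1 − 0.82) = 0.1206
Bayes factor = 0.5451 / 0.1206 ≈ 4.52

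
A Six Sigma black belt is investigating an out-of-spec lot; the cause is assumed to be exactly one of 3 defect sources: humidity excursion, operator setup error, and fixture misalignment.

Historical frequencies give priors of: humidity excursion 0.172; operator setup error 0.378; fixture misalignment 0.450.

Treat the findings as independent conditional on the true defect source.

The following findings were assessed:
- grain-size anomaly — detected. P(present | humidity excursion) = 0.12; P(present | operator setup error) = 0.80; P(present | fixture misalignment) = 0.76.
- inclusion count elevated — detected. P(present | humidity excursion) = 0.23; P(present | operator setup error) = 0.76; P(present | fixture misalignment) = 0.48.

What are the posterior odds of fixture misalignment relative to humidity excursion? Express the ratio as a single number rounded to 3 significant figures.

The normalizing constant cancels in an odds ratio, so compute prior × likelihood for the two hypotheses only:
  fixture misalignment: 0.450 × 0.76 × 0.48 = 0.16416
  humidity excursion: 0.172 × 0.12 × 0.23 = 0.0047472
Posterior odds = 0.16416 / 0.0047472 ≈ 34.6.

34.6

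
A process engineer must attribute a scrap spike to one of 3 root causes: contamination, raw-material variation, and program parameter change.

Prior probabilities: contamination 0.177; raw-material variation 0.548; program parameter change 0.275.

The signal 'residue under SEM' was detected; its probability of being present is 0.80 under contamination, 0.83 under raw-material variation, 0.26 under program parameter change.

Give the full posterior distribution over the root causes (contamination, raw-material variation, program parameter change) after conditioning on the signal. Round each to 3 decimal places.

0.212, 0.681, 0.107

By Bayes' rule, the unnormalized weight for each hypothesis is prior × likelihood:
  contamination: 0.177 × 0.80 = 0.1416
  raw-material variation: 0.548 × 0.83 = 0.45484
  program parameter change: 0.275 × 0.26 = 0.0715
Marginal likelihood of the evidence = 0.66794.
P(contamination | evidence) = 0.1416 / 0.66794 ≈ 0.212
P(raw-material variation | evidence) = 0.45484 / 0.66794 ≈ 0.681
P(program parameter change | evidence) = 0.0715 / 0.66794 ≈ 0.107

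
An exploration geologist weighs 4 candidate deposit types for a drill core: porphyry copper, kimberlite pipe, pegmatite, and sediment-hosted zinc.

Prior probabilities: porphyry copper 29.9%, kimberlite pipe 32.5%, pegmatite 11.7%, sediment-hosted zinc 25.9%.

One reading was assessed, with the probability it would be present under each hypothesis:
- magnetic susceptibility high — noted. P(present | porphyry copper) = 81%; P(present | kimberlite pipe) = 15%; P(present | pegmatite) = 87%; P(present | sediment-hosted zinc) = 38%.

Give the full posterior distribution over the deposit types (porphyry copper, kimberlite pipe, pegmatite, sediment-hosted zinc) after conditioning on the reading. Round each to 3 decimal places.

0.493, 0.099, 0.207, 0.200

Multiply each prior by the likelihood of the reading:
  porphyry copper: 0.299 × 0.81 = 0.24219
  kimberlite pipe: 0.325 × 0.15 = 0.04875
  pegmatite: 0.117 × 0.87 = 0.10179
  sediment-hosted zinc: 0.259 × 0.38 = 0.09842
Marginal likelihood of the evidence = 0.49115.
P(porphyry copper | evidence) = 0.24219 / 0.49115 ≈ 0.493
P(kimberlite pipe | evidence) = 0.04875 / 0.49115 ≈ 0.099
P(pegmatite | evidence) = 0.10179 / 0.49115 ≈ 0.207
P(sediment-hosted zinc | evidence) = 0.09842 / 0.49115 ≈ 0.200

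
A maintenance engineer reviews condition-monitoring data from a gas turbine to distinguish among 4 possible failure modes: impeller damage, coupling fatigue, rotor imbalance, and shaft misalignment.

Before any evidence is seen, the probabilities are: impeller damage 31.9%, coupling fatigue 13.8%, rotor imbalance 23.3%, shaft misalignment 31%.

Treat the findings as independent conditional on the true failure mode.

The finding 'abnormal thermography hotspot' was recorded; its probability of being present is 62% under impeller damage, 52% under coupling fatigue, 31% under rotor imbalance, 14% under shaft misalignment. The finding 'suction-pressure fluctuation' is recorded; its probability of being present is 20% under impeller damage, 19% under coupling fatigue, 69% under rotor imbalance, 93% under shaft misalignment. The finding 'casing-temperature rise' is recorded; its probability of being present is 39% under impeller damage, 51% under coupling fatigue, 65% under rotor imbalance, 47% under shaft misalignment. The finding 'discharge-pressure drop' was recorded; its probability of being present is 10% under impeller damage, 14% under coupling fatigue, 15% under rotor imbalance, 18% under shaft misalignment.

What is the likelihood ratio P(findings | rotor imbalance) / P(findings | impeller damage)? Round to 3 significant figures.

Take the product of per-finding likelihoods under each hypothesis, then divide.
  rotor imbalance: 0.31 × 0.69 × 0.65 × 0.15 = 0.020855
  impeller damage: 0.62 × 0.20 × 0.39 × 0.10 = 0.004836
Bayes factor = 0.020855 / 0.004836 ≈ 4.31

4.31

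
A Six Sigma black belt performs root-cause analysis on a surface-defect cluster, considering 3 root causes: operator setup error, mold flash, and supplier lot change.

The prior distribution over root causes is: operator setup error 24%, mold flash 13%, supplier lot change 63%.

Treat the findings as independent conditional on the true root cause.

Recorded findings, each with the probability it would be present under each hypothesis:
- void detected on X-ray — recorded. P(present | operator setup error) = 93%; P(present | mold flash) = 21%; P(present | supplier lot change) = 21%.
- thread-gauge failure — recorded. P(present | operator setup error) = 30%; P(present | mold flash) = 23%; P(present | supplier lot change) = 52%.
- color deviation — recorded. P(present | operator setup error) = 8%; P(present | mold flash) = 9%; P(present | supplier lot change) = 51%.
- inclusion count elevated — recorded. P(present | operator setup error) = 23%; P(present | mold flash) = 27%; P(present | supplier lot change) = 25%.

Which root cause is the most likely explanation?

supplier lot change

For each hypothesis, the unnormalized posterior weight is prior × product of the finding likelihoods:
  operator setup error: 0.24 × 0.93 × 0.30 × 0.08 × 0.23 = 0.0012321
  mold flash: 0.13 × 0.21 × 0.23 × 0.09 × 0.27 = 0.00015258
  supplier lot change: 0.63 × 0.21 × 0.52 × 0.51 × 0.25 = 0.0087715
The unnormalized weights sum to 0.010156.
P(operator setup error | evidence) ≈ 0.0012321 / 0.010156 ≈ 0.121
P(mold flash | evidence) ≈ 0.00015258 / 0.010156 ≈ 0.015
P(supplier lot change | evidence) ≈ 0.0087715 / 0.010156 ≈ 0.864
The largest is 0.864, so supplier lot change is most probable.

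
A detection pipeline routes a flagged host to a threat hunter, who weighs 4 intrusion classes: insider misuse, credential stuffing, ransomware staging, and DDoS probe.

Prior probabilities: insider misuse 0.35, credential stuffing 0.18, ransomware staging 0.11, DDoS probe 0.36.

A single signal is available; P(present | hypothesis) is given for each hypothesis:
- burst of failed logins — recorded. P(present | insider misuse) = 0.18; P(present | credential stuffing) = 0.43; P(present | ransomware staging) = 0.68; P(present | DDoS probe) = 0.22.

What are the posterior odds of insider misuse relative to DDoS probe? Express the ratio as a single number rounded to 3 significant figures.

Posterior odds equal prior odds times the likelihood ratio; only the two competing hypotheses matter.
  insider misuse: 0.35 × 0.18 = 0.063
  DDoS probe: 0.36 × 0.22 = 0.0792
Posterior odds = 0.063 / 0.0792 ≈ 0.795.

0.795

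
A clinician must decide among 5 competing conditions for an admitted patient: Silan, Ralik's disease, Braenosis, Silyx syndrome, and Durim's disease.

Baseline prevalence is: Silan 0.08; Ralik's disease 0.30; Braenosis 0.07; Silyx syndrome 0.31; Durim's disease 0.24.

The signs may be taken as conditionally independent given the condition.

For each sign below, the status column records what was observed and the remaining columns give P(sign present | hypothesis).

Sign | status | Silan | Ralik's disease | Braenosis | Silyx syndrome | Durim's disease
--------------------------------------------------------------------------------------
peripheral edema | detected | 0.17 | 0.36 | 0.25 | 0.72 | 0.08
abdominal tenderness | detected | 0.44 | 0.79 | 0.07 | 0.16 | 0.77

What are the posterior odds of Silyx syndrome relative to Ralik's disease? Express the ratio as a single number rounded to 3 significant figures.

The normalizing constant cancels in an odds ratio, so compute prior × likelihood for the two hypotheses only:
  Silyx syndrome: 0.31 × 0.72 × 0.16 = 0.035712
  Ralik's disease: 0.30 × 0.36 × 0.79 = 0.08532
Posterior odds = 0.035712 / 0.08532 ≈ 0.419.

0.419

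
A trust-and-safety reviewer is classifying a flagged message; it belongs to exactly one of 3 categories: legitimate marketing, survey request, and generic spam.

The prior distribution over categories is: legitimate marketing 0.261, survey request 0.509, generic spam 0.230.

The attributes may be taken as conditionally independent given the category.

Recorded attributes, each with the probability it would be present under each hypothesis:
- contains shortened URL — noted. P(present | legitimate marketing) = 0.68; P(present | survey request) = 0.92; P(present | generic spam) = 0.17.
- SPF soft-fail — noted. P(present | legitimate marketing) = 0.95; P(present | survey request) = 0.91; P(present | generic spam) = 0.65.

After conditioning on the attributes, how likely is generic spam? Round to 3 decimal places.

For each hypothesis, the unnormalized posterior weight is prior × product of the attribute likelihoods:
  legitimate marketing: 0.261 × 0.68 × 0.95 = 0.16861
  survey request: 0.509 × 0.92 × 0.91 = 0.42613
  generic spam: 0.230 × 0.17 × 0.65 = 0.025415
Marginal likelihood of the evidence = 0.62016.
P(generic spam | evidence) = 0.025415 / 0.62016 ≈ 0.041.

0.041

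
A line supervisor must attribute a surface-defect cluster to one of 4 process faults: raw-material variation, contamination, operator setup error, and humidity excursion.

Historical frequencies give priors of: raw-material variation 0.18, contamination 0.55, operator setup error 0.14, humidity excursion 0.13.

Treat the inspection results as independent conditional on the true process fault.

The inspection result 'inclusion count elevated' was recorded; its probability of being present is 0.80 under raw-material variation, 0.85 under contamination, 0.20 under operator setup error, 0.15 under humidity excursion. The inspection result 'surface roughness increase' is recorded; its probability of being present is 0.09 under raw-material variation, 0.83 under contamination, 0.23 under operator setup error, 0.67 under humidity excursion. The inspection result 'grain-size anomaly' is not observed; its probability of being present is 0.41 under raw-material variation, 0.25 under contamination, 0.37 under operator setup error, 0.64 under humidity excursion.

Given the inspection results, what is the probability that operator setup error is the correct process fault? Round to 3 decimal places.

For each hypothesis, the unnormalized posterior weight is prior × product of the inspection result likelihoods (using 1 − P(present | H) for each absent inspection result):
  raw-material variation: 0.18 × 0.80 × 0.09 × (1 − 0.41) = 0.0076464
  contamination: 0.55 × 0.85 × 0.83 × (1 − 0.25) = 0.29102
  operator setup error: 0.14 × 0.20 × 0.23 × (1 − 0.37) = 0.0040572
  humidity excursion: 0.13 × 0.15 × 0.67 × (1 − 0.64) = 0.0047034
Marginal likelihood of the evidence = 0.30743.
P(operator setup error | evidence) = 0.0040572 / 0.30743 ≈ 0.013.

0.013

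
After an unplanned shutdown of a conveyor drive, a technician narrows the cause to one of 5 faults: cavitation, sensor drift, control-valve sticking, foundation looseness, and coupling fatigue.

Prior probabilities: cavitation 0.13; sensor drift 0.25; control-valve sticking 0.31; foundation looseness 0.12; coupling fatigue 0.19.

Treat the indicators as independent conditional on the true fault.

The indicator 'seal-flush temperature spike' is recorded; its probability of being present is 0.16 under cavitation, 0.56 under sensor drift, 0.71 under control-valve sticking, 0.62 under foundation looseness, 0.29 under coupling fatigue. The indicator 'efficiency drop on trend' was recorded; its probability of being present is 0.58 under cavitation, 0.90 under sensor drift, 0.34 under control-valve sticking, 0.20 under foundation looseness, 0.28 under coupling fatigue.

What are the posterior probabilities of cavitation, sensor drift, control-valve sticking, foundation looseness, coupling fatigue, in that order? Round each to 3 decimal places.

By Bayes' rule with conditional independence, the unnormalized weight for each hypothesis is prior × ∏ likelihoods:
  cavitation: 0.13 × 0.16 × 0.58 = 0.012064
  sensor drift: 0.25 × 0.56 × 0.90 = 0.126
  control-valve sticking: 0.31 × 0.71 × 0.34 = 0.074834
  foundation looseness: 0.12 × 0.62 × 0.20 = 0.01488
  coupling fatigue: 0.19 × 0.29 × 0.28 = 0.015428
The unnormalized weights sum to 0.24321.
P(cavitation | evidence) = 0.012064 / 0.24321 ≈ 0.050
P(sensor drift | evidence) = 0.126 / 0.24321 ≈ 0.518
P(control-valve sticking | evidence) = 0.074834 / 0.24321 ≈ 0.308
P(foundation looseness | evidence) = 0.01488 / 0.24321 ≈ 0.061
P(coupling fatigue | evidence) = 0.015428 / 0.24321 ≈ 0.063

0.050, 0.518, 0.308, 0.061, 0.063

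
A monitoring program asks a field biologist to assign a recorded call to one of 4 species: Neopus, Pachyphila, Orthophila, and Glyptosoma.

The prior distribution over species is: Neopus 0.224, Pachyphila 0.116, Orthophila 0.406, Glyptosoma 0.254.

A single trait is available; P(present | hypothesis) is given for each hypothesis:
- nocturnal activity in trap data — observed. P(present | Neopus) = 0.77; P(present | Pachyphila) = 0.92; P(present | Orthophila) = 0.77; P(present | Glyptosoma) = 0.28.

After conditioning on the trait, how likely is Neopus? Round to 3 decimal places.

Multiply each prior by the likelihood of the trait:
  Neopus: 0.224 × 0.77 = 0.17248
  Pachyphila: 0.116 × 0.92 = 0.10672
  Orthophila: 0.406 × 0.77 = 0.31262
  Glyptosoma: 0.254 × 0.28 = 0.07112
Normalizing constant Z = 0.17248 + 0.10672 + 0.31262 + 0.07112 = 0.66294.
P(Neopus | evidence) = 0.17248 / 0.66294 ≈ 0.260.

0.260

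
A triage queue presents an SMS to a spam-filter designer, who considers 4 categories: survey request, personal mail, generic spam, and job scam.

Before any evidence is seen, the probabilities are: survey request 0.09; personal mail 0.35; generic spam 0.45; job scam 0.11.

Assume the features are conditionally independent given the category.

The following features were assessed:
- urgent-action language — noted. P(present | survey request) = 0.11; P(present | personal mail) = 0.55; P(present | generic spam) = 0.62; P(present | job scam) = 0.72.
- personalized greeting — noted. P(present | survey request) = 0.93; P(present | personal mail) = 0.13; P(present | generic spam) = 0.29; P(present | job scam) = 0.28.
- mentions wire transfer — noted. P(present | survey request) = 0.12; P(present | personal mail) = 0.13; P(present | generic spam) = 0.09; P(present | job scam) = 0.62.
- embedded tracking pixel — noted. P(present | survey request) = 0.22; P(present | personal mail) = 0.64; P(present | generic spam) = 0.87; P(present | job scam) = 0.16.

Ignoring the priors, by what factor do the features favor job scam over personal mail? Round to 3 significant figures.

The Bayes factor is the ratio of the joint likelihoods of the feature pattern under the two hypotheses.
  job scam: 0.72 × 0.28 × 0.62 × 0.16 = 0.019999
  personal mail: 0.55 × 0.13 × 0.13 × 0.64 = 0.0059488
Bayes factor = 0.019999 / 0.0059488 ≈ 3.36

3.36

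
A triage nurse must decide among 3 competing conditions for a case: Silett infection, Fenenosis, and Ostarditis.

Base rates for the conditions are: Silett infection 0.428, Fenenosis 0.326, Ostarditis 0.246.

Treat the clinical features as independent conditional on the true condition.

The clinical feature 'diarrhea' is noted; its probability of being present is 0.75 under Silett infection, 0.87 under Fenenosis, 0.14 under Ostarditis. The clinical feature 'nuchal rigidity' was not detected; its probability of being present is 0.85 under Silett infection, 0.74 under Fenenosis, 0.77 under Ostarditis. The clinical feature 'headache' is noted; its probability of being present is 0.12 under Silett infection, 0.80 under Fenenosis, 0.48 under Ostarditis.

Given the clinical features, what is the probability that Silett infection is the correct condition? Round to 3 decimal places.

0.084

Multiply each prior by the joint likelihood of the clinical feature pattern (using 1 − P(present | H) for each absent clinical feature):
  Silett infection: 0.428 × 0.75 × (1 − 0.85) × 0.12 = 0.005778
  Fenenosis: 0.326 × 0.87 × (1 − 0.74) × 0.80 = 0.058993
  Ostarditis: 0.246 × 0.14 × (1 − 0.77) × 0.48 = 0.0038022
Marginal likelihood of the evidence = 0.068573.
P(Silett infection | evidence) = 0.005778 / 0.068573 ≈ 0.084.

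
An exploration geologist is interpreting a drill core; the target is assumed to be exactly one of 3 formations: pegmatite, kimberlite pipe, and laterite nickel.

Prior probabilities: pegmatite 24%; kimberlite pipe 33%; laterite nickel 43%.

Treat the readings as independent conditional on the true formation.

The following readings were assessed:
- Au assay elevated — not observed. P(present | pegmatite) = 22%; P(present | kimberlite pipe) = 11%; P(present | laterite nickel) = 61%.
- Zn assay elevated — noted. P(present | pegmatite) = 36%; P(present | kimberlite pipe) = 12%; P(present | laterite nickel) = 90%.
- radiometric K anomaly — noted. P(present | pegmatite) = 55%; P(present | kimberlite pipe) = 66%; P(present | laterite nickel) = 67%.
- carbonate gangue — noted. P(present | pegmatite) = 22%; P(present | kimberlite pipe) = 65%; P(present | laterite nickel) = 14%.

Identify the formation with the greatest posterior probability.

For each hypothesis, the unnormalized posterior weight is prior × product of the reading likelihoods (using 1 − P(present | H) for each absent reading):
  pegmatite: 0.24 × (1 − 0.22) × 0.36 × 0.55 × 0.22 = 0.0081544
  kimberlite pipe: 0.33 × (1 − 0.11) × 0.12 × 0.66 × 0.65 = 0.01512
  laterite nickel: 0.43 × (1 − 0.61) × 0.90 × 0.67 × 0.14 = 0.014157
The unnormalized weights sum to 0.037431.
P(pegmatite | evidence) ≈ 0.0081544 / 0.037431 ≈ 0.218
P(kimberlite pipe | evidence) ≈ 0.01512 / 0.037431 ≈ 0.404
P(laterite nickel | evidence) ≈ 0.014157 / 0.037431 ≈ 0.378
The largest is 0.404, so kimberlite pipe is most probable.

kimberlite pipe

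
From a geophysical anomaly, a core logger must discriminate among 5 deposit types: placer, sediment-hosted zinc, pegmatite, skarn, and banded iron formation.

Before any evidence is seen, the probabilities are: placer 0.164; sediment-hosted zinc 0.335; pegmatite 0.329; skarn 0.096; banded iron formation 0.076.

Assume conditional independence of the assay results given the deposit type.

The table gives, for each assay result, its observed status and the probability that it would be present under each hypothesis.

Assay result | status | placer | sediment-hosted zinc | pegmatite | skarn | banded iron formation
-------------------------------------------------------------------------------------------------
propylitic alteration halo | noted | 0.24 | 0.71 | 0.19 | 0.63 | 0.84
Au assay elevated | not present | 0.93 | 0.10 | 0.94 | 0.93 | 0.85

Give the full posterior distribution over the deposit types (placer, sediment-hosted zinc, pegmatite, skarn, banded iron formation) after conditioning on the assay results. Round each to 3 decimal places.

By Bayes' rule with conditional independence, the unnormalized weight for each hypothesis is prior × ∏ likelihoods (using 1 − P(present | H) for each absent assay result):
  placer: 0.164 × 0.24 × (1 − 0.93) = 0.0027552
  sediment-hosted zinc: 0.335 × 0.71 × (1 − 0.10) = 0.21407
  pegmatite: 0.329 × 0.19 × (1 − 0.94) = 0.0037506
  skarn: 0.096 × 0.63 × (1 − 0.93) = 0.0042336
  banded iron formation: 0.076 × 0.84 × (1 − 0.85) = 0.009576
Marginal likelihood of the evidence = 0.23438.
P(placer | evidence) = 0.0027552 / 0.23438 ≈ 0.012
P(sediment-hosted zinc | evidence) = 0.21407 / 0.23438 ≈ 0.913
P(pegmatite | evidence) = 0.0037506 / 0.23438 ≈ 0.016
P(skarn | evidence) = 0.0042336 / 0.23438 ≈ 0.018
P(banded iron formation | evidence) = 0.009576 / 0.23438 ≈ 0.041

0.012, 0.913, 0.016, 0.018, 0.041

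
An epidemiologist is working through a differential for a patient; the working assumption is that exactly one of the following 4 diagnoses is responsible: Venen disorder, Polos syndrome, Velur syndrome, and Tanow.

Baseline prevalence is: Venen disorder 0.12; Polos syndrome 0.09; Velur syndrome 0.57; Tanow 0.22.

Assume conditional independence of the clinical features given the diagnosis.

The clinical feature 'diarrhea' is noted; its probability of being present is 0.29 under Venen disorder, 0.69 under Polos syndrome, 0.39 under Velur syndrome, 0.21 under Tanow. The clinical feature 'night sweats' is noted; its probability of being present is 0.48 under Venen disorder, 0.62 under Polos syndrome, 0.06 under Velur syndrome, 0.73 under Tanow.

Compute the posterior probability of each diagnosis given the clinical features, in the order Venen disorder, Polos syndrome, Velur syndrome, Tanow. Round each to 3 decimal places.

By Bayes' rule with conditional independence, the unnormalized weight for each hypothesis is prior × ∏ likelihoods:
  Venen disorder: 0.12 × 0.29 × 0.48 = 0.016704
  Polos syndrome: 0.09 × 0.69 × 0.62 = 0.038502
  Velur syndrome: 0.57 × 0.39 × 0.06 = 0.013338
  Tanow: 0.22 × 0.21 × 0.73 = 0.033726
The unnormalized weights sum to 0.10227.
P(Venen disorder | evidence) = 0.016704 / 0.10227 ≈ 0.163
P(Polos syndrome | evidence) = 0.038502 / 0.10227 ≈ 0.376
P(Velur syndrome | evidence) = 0.013338 / 0.10227 ≈ 0.130
P(Tanow | evidence) = 0.033726 / 0.10227 ≈ 0.330

0.163, 0.376, 0.130, 0.330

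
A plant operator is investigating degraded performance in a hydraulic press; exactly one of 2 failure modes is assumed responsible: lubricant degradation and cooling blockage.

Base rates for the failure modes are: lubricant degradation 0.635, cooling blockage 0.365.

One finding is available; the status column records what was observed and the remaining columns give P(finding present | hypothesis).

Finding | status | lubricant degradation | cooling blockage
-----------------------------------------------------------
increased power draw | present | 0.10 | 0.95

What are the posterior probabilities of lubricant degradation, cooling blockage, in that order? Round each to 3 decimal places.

For each hypothesis, the unnormalized posterior weight is prior × likelihood:
  lubricant degradation: 0.635 × 0.10 = 0.0635
  cooling blockage: 0.365 × 0.95 = 0.34675
Marginal likelihood of the evidence = 0.41025.
P(lubricant degradation | evidence) = 0.0635 / 0.41025 ≈ 0.155
P(cooling blockage | evidence) = 0.34675 / 0.41025 ≈ 0.845

0.155, 0.845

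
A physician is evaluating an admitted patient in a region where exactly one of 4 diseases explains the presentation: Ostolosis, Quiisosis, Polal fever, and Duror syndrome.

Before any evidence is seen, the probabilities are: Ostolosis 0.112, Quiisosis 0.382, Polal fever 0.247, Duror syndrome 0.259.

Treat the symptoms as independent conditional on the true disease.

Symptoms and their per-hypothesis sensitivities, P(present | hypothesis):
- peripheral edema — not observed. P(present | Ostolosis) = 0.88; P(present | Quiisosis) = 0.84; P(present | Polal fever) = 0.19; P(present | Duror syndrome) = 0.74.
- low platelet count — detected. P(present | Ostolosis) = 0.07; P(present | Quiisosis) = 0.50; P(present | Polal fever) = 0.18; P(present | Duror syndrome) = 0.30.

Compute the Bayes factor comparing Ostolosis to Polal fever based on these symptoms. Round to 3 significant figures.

Take the product of per-symptom likelihoods under each hypothesis (using 1 − P(present | H) for each absent symptom), then divide.
  Ostolosis: (1 − 0.88) × 0.07 = 0.0084
  Polal fever: (1 − 0.19) × 0.18 = 0.1458
Bayes factor = 0.0084 / 0.1458 ≈ 0.0576

0.0576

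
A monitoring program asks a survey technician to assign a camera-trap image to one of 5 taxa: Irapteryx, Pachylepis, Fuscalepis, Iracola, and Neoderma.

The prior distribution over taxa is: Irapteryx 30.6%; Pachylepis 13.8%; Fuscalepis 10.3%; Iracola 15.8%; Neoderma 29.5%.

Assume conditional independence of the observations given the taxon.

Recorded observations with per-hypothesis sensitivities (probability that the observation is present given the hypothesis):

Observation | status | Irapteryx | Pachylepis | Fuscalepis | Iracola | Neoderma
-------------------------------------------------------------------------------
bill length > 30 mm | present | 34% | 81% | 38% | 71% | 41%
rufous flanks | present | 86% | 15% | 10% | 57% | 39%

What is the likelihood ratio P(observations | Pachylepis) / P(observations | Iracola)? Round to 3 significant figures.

The Bayes factor is the ratio of the joint likelihoods of the evidence pattern under the two hypotheses.
  Pachylepis: 0.81 × 0.15 = 0.1215
  Iracola: 0.71 × 0.57 = 0.4047
Bayes factor = 0.1215 / 0.4047 ≈ 0.300

0.300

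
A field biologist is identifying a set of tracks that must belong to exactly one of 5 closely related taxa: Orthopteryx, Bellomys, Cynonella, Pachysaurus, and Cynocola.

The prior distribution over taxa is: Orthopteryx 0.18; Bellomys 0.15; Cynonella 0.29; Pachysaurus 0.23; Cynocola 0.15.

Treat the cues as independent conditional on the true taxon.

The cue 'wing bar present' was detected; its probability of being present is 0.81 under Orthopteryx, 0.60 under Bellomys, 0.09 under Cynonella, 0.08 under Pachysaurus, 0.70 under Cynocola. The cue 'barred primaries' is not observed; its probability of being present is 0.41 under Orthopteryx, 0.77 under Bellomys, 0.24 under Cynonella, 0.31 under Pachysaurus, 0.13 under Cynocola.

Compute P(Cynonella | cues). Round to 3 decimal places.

0.086

By Bayes' rule with conditional independence, the unnormalized weight for each hypothesis is prior × ∏ likelihoods (using 1 − P(present | H) for each absent cue):
  Orthopteryx: 0.18 × 0.81 × (1 − 0.41) = 0.086022
  Bellomys: 0.15 × 0.60 × (1 − 0.77) = 0.0207
  Cynonella: 0.29 × 0.09 × (1 − 0.24) = 0.019836
  Pachysaurus: 0.23 × 0.08 × (1 − 0.31) = 0.012696
  Cynocola: 0.15 × 0.70 × (1 − 0.13) = 0.09135
Marginal likelihood of the evidence = 0.2306.
P(Cynonella | evidence) = 0.019836 / 0.2306 ≈ 0.086.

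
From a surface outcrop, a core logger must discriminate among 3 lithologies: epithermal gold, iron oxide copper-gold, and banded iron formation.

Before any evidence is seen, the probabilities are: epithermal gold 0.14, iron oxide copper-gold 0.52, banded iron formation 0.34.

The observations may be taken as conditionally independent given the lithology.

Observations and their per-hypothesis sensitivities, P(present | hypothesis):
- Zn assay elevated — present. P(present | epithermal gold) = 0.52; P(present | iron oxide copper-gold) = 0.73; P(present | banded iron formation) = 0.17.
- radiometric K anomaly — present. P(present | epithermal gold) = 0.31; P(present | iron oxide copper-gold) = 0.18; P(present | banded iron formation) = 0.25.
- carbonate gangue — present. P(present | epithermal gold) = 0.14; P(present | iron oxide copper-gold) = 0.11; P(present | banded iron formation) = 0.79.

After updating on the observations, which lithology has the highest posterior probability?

Multiply each prior by the joint likelihood of the evidence pattern:
  epithermal gold: 0.14 × 0.52 × 0.31 × 0.14 = 0.0031595
  iron oxide copper-gold: 0.52 × 0.73 × 0.18 × 0.11 = 0.0075161
  banded iron formation: 0.34 × 0.17 × 0.25 × 0.79 = 0.011416
Marginal likelihood of the evidence = 0.022091.
P(epithermal gold | evidence) ≈ 0.0031595 / 0.022091 ≈ 0.143
P(iron oxide copper-gold | evidence) ≈ 0.0075161 / 0.022091 ≈ 0.340
P(banded iron formation | evidence) ≈ 0.011416 / 0.022091 ≈ 0.517
The largest is 0.517, so banded iron formation is most probable.

banded iron formation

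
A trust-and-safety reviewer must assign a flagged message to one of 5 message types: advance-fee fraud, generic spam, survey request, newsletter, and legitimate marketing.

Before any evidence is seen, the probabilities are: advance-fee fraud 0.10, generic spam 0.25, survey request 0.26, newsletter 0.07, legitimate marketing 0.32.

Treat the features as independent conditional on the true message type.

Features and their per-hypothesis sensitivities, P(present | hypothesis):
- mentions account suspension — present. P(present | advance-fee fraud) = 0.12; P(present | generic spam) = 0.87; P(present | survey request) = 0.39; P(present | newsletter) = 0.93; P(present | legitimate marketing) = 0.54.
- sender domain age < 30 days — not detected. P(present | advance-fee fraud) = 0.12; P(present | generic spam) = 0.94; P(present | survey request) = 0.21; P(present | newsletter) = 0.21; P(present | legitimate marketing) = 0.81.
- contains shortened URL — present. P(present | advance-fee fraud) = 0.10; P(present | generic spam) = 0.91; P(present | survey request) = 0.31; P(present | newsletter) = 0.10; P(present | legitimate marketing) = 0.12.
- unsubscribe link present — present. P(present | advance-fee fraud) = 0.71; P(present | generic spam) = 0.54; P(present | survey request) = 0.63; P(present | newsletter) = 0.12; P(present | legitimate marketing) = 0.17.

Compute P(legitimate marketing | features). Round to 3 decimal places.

For each hypothesis, the unnormalized posterior weight is prior × product of the feature likelihoods (using 1 − P(present | H) for each absent feature):
  advance-fee fraud: 0.10 × 0.12 × (1 − 0.12) × 0.10 × 0.71 = 0.00074976
  generic spam: 0.25 × 0.87 × (1 − 0.94) × 0.91 × 0.54 = 0.0064128
  survey request: 0.26 × 0.39 × (1 − 0.21) × 0.31 × 0.63 = 0.015645
  newsletter: 0.07 × 0.93 × (1 − 0.21) × 0.10 × 0.12 = 0.00061715
  legitimate marketing: 0.32 × 0.54 × (1 − 0.81) × 0.12 × 0.17 = 0.00066977
Normalizing constant Z = 0.00074976 + 0.0064128 + 0.015645 + 0.00061715 + 0.00066977 = 0.024094.
P(legitimate marketing | evidence) = 0.00066977 / 0.024094 ≈ 0.028.

0.028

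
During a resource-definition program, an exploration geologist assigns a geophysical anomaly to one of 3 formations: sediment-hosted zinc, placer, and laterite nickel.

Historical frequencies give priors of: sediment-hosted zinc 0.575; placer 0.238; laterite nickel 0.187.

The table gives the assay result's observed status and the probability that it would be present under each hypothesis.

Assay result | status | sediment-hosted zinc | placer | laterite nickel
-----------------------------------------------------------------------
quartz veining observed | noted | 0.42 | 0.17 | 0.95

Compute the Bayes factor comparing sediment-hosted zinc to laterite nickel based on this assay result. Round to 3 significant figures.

0.442

Likelihood of this assay result under each hypothesis:
  sediment-hosted zinc: 0.42
  laterite nickel: 0.95
Bayes factor = 0.42 / 0.95 ≈ 0.442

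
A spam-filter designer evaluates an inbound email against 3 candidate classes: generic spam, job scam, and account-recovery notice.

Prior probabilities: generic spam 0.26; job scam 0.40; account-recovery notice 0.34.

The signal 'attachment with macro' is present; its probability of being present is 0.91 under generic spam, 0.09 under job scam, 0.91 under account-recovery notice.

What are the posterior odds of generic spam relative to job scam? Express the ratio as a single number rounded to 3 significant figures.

6.57

Posterior odds equal prior odds times the likelihood ratio; only the two competing hypotheses matter.
  generic spam: 0.26 × 0.91 = 0.2366
  job scam: 0.40 × 0.09 = 0.036
Odds(generic spam : job scam) = 0.2366 / 0.036 ≈ 6.57.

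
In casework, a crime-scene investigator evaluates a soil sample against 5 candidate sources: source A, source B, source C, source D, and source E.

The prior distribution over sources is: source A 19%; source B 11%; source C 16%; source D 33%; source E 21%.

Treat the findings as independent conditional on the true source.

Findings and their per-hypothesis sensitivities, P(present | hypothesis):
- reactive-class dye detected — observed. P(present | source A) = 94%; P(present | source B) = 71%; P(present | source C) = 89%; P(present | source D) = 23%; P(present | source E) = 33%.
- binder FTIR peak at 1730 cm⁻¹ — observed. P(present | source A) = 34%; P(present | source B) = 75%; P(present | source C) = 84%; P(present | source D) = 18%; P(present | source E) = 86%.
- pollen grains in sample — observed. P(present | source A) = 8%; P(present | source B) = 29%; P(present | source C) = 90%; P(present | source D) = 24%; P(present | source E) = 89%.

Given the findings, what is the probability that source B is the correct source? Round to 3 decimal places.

By Bayes' rule with conditional independence, the unnormalized weight for each hypothesis is prior × ∏ likelihoods:
  source A: 0.19 × 0.94 × 0.34 × 0.08 = 0.0048579
  source B: 0.11 × 0.71 × 0.75 × 0.29 = 0.016987
  source C: 0.16 × 0.89 × 0.84 × 0.90 = 0.10765
  source D: 0.33 × 0.23 × 0.18 × 0.24 = 0.0032789
  source E: 0.21 × 0.33 × 0.86 × 0.89 = 0.053042
Marginal likelihood of the evidence = 0.18582.
P(source B | evidence) = 0.016987 / 0.18582 ≈ 0.091.

0.091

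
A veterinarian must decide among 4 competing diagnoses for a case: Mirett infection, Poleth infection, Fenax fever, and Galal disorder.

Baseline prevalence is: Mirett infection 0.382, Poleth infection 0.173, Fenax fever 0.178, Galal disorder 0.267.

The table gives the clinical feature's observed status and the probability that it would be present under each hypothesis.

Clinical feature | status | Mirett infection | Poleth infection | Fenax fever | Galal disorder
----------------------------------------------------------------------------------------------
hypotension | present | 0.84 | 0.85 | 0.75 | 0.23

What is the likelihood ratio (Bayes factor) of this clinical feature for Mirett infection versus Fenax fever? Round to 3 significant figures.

1.12

The Bayes factor is the ratio of the two likelihoods.
  Mirett infection: 0.84
  Fenax fever: 0.75
Bayes factor = 0.84 / 0.75 ≈ 1.12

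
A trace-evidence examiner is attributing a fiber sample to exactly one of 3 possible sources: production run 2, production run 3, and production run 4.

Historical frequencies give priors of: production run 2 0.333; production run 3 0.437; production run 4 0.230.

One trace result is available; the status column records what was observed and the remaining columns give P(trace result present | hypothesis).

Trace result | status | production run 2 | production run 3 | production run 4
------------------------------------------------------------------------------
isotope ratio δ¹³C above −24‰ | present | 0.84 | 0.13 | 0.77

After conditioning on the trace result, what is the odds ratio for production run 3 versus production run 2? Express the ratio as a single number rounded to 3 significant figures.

0.203

The normalizing constant cancels in an odds ratio, so compute prior × likelihood for the two hypotheses only:
  production run 3: 0.437 × 0.13 = 0.05681
  production run 2: 0.333 × 0.84 = 0.27972
Posterior odds = 0.05681 / 0.27972 ≈ 0.203.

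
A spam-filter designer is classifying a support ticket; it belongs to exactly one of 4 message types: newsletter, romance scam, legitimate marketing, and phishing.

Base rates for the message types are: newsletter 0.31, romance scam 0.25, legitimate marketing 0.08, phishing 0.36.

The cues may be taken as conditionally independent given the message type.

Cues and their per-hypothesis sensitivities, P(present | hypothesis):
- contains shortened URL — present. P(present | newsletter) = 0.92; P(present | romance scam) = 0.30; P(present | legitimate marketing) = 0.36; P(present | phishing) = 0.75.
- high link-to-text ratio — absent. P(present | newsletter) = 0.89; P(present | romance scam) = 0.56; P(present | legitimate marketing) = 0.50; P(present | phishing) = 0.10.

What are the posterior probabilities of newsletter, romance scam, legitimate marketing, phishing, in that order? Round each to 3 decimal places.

0.097, 0.103, 0.045, 0.755

Multiply each prior by the joint likelihood of the cue pattern (using 1 − P(present | H) for each absent cue):
  newsletter: 0.31 × 0.92 × (1 − 0.89) = 0.031372
  romance scam: 0.25 × 0.30 × (1 − 0.56) = 0.033
  legitimate marketing: 0.08 × 0.36 × (1 − 0.50) = 0.0144
  phishing: 0.36 × 0.75 × (1 − 0.10) = 0.243
Marginal likelihood of the evidence = 0.32177.
P(newsletter | evidence) = 0.031372 / 0.32177 ≈ 0.097
P(romance scam | evidence) = 0.033 / 0.32177 ≈ 0.103
P(legitimate marketing | evidence) = 0.0144 / 0.32177 ≈ 0.045
P(phishing | evidence) = 0.243 / 0.32177 ≈ 0.755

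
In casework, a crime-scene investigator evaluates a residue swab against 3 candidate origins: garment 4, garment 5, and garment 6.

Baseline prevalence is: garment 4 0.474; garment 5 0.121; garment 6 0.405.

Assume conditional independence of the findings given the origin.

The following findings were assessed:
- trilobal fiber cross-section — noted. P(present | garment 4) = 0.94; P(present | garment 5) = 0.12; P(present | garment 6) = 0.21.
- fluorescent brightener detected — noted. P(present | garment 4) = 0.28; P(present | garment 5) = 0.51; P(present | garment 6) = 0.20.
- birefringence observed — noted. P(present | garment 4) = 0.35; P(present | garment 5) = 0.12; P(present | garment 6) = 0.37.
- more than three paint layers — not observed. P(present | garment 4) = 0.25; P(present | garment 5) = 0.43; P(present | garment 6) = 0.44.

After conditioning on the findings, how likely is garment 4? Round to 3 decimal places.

0.890

Multiply each prior by the joint likelihood of the evidence pattern (using 1 − P(present | H) for each absent finding):
  garment 4: 0.474 × 0.94 × 0.28 × 0.35 × (1 − 0.25) = 0.032749
  garment 5: 0.121 × 0.12 × 0.51 × 0.12 × (1 − 0.43) = 0.00050652
  garment 6: 0.405 × 0.21 × 0.20 × 0.37 × (1 − 0.44) = 0.0035245
Marginal likelihood of the evidence = 0.03678.
P(garment 4 | evidence) = 0.032749 / 0.03678 ≈ 0.890.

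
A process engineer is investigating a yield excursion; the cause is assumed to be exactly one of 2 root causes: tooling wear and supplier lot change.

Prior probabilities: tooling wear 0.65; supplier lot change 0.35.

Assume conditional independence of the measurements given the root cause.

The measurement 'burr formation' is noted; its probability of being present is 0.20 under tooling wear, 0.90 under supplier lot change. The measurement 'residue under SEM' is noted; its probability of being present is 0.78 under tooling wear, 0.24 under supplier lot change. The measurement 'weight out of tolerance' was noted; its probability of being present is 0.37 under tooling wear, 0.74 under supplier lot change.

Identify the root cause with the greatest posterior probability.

By Bayes' rule with conditional independence, the unnormalized weight for each hypothesis is prior × ∏ likelihoods:
  tooling wear: 0.65 × 0.20 × 0.78 × 0.37 = 0.037518
  supplier lot change: 0.35 × 0.90 × 0.24 × 0.74 = 0.055944
Marginal likelihood of the evidence = 0.093462.
P(tooling wear | evidence) ≈ 0.037518 / 0.093462 ≈ 0.401
P(supplier lot change | evidence) ≈ 0.055944 / 0.093462 ≈ 0.599
The largest is 0.599, so supplier lot change is most probable.

supplier lot change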